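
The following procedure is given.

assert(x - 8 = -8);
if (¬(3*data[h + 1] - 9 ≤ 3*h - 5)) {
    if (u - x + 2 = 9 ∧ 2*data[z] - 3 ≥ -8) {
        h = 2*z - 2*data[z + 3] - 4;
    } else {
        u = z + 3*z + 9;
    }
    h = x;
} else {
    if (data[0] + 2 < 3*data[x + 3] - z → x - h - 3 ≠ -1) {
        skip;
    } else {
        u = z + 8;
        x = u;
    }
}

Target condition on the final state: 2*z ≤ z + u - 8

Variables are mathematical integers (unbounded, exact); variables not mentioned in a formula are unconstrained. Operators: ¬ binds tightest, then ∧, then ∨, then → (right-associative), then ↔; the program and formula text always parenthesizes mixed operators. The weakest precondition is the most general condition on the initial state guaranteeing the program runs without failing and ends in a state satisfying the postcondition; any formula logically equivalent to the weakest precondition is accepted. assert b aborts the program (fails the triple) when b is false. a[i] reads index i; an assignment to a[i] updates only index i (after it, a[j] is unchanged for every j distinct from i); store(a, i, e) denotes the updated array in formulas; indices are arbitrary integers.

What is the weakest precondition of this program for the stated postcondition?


Working backward. After the program, the postcondition 2*z ≤ z + u - 8 must hold; in canonical form it is z ≤ u - 8.
Then branch requires ((u = x + 7 ∧ 2*data[z] ≥ -5) → z ≤ u - 8) ∧ ((¬(u = x + 7 ∧ 2*data[z] ≥ -5)) → 3*z ≥ -1); else branch requires (data[0] + z < 3*data[x + 3] - 2 → x ≠ h + 2) → z ≤ u - 8.
Before the if: ((¬(3*data[h + 1] ≤ 3*h + 4)) → (((u = x + 7 ∧ 2*data[z] ≥ -5) → z ≤ u - 8) ∧ ((¬(u = x + 7 ∧ 2*data[z] ≥ -5)) → 3*z ≥ -1))) ∧ (3*data[h + 1] ≤ 3*h + 4 → ((data[0] + z < 3*data[x + 3] - 2 → x ≠ h + 2) → z ≤ u - 8))
Before assert x - 8 = -8: x = 0 ∧ ((¬(3*data[h + 1] ≤ 3*h + 4)) → (((u = x + 7 ∧ 2*data[z] ≥ -5) → z ≤ u - 8) ∧ ((¬(u = x + 7 ∧ 2*data[z] ≥ -5)) → 3*z ≥ -1))) ∧ (3*data[h + 1] ≤ 3*h + 4 → ((data[0] + z < 3*data[x + 3] - 2 → x ≠ h + 2) → z ≤ u - 8))
Answer: WP = x = 0 ∧ ((¬(3*data[h + 1] ≤ 3*h + 4)) → (((u = x + 7 ∧ 2*data[z] ≥ -5) → z ≤ u - 8) ∧ ((¬(u = x + 7 ∧ 2*data[z] ≥ -5)) → 3*z ≥ -1))) ∧ (3*data[h + 1] ≤ 3*h + 4 → ((data[0] + z < 3*data[x + 3] - 2 → x ≠ h + 2) → z ≤ u - 8))


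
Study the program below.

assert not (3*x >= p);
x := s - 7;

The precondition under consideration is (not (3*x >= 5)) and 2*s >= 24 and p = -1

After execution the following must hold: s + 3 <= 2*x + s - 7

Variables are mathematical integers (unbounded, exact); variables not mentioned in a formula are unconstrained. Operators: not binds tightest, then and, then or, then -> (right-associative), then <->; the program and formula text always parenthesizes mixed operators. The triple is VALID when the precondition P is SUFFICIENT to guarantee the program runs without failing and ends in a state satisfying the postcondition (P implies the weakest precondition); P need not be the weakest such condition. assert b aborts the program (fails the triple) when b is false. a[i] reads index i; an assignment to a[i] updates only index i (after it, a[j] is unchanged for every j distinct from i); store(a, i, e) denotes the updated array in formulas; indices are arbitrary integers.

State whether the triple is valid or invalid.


Working backward. After the program, the postcondition s + 3 <= 2*x + s - 7 must hold; in canonical form it is 2*x >= 10.
Before x := s - 7: 2*s >= 24
Before assert not (3*x >= p): (not (3*x >= p)) and 2*s >= 24
The weakest precondition is (not (3*x >= p)) and 2*s >= 24.
Check whether (not (3*x >= 5)) and 2*s >= 24 and p = -1 implies it.
Countermodel: at the initial state p = -1, s = 12, x = 0, the precondition holds but the weakest precondition fails.
Answer: invalid


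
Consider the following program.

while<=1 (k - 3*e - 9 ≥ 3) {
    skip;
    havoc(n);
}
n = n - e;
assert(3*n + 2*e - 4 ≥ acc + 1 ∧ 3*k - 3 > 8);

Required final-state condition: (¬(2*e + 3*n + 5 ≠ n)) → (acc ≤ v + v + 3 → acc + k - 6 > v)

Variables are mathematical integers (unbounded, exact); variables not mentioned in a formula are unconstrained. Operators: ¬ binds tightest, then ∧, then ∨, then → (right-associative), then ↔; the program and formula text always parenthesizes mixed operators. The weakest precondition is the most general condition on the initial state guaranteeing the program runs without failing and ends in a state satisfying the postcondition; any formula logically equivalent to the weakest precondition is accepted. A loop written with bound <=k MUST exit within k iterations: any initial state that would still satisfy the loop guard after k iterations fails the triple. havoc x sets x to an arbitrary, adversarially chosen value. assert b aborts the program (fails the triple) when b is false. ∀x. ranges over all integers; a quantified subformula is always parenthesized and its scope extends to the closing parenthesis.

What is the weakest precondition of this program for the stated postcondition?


Working backward. After the program, the postcondition (¬(2*e + 3*n + 5 ≠ n)) → (acc ≤ v + v + 3 → acc + k - 6 > v) must hold; in canonical form it is (¬(2*e + 2*n ≠ -5)) → (acc ≤ 2*v + 3 → acc + k > v + 6).
Before assert 3*n + 2*e - 4 ≥ acc + 1 ∧ 3*k - 3 > 8: 2*e + 3*n ≥ acc + 5 ∧ 3*k > 11 ∧ ((¬(2*e + 2*n ≠ -5)) → (acc ≤ 2*v + 3 → acc + k > v + 6))
Before n := n - e: 3*n ≥ acc + e + 5 ∧ 3*k > 11 ∧ ((¬(2*n ≠ -5)) → (acc ≤ 2*v + 3 → acc + k > v + 6))
Before the loop (bound <=1), unroll the exhaustion recursion (WP_0 = exit-now case; WP_j = one more guarded iteration, up to j = 1):
  WP_0: (¬(k ≥ 3*e + 12)) ∧ 3*n ≥ acc + e + 5 ∧ 3*k > 11 ∧ ((¬(2*n ≠ -5)) → (acc ≤ 2*v + 3 → acc + k > v + 6))
  WP_1: (k ≥ 3*e + 12 → (∀n_1. ((¬(k ≥ 3*e + 12)) ∧ 3*n_1 ≥ acc + e + 5 ∧ 3*k > 11 ∧ ((¬(2*n_1 ≠ -5)) → (acc ≤ 2*v + 3 → acc + k > v + 6))))) ∧ ((¬(k ≥ 3*e + 12)) → (3*n ≥ acc + e + 5 ∧ 3*k > 11 ∧ ((¬(2*n ≠ -5)) → (acc ≤ 2*v + 3 → acc + k > v + 6))))
So before the loop: (k ≥ 3*e + 12 → (∀n_1. ((¬(k ≥ 3*e + 12)) ∧ 3*n_1 ≥ acc + e + 5 ∧ 3*k > 11 ∧ ((¬(2*n_1 ≠ -5)) → (acc ≤ 2*v + 3 → acc + k > v + 6))))) ∧ ((¬(k ≥ 3*e + 12)) → (3*n ≥ acc + e + 5 ∧ 3*k > 11 ∧ ((¬(2*n ≠ -5)) → (acc ≤ 2*v + 3 → acc + k > v + 6))))
Answer: WP = (k ≥ 3*e + 12 → (∀n_1. ((¬(k ≥ 3*e + 12)) ∧ 3*n_1 ≥ acc + e + 5 ∧ 3*k > 11 ∧ ((¬(2*n_1 ≠ -5)) → (acc ≤ 2*v + 3 → acc + k > v + 6))))) ∧ ((¬(k ≥ 3*e + 12)) → (3*n ≥ acc + e + 5 ∧ 3*k > 11 ∧ ((¬(2*n ≠ -5)) → (acc ≤ 2*v + 3 → acc + k > v + 6))))


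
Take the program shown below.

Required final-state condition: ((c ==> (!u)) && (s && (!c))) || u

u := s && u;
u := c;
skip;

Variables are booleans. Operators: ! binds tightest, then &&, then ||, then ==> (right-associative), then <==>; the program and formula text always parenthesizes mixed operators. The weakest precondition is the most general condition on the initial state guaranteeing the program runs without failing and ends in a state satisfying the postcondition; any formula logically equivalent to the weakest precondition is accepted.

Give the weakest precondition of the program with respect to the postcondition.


Working backward. After the program, the postcondition ((c ==> (!u)) && (s && (!c))) || u must hold; in canonical form it is ((c ==> (!u)) && s && (!c)) || u.
Before skip: ((c ==> (!u)) && s && (!c)) || u
Before u := c: ((c ==> (!c)) && s && (!c)) || c
Before u := s && u: ((c ==> (!c)) && s && (!c)) || c
Answer: WP = ((c ==> (!c)) && s && (!c)) || c


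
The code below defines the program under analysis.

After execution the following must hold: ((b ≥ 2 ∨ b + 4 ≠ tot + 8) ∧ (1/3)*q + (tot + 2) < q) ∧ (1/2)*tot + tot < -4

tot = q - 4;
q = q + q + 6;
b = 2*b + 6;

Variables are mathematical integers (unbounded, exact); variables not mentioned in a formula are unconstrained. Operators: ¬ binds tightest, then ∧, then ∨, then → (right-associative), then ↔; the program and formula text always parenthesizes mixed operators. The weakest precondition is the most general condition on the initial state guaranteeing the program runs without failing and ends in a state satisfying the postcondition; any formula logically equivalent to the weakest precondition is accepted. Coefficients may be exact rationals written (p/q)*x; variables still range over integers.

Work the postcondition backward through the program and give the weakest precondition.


Working backward. After the program, the postcondition ((b ≥ 2 ∨ b + 4 ≠ tot + 8) ∧ (1/3)*q + (tot + 2) < q) ∧ (1/2)*tot + tot < -4 must hold; in canonical form it is (b ≥ 2 ∨ b ≠ tot + 4) ∧ tot < (2/3)*q - 2 ∧ (3/2)*tot < -4.
Before b := 2*b + 6: (2*b ≥ -4 ∨ 2*b ≠ tot - 2) ∧ tot < (2/3)*q - 2 ∧ (3/2)*tot < -4
Before q := q + q + 6: (2*b ≥ -4 ∨ 2*b ≠ tot - 2) ∧ tot < (4/3)*q + 2 ∧ (3/2)*tot < -4
Before tot := q - 4: (2*b ≥ -4 ∨ 2*b ≠ q - 6) ∧ (1/3)*q > -6 ∧ (3/2)*q < 2
Answer: WP = (2*b ≥ -4 ∨ 2*b ≠ q - 6) ∧ (1/3)*q > -6 ∧ (3/2)*q < 2


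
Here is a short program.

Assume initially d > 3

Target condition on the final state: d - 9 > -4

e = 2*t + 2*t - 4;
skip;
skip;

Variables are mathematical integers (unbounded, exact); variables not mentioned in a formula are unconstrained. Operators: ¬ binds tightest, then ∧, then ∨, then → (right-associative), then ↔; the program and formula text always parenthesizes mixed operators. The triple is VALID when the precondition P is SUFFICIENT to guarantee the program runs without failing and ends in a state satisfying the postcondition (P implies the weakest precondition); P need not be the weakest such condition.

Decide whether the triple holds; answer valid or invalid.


Working backward. After the program, the postcondition d - 9 > -4 must hold; in canonical form it is d > 5.
Before skip: d > 5
Before skip: d > 5
Before e := 2*t + 2*t - 4: d > 5
The weakest precondition is d > 5.
Check whether d > 3 implies it.
Countermodel: at the initial state d = 4, the precondition holds but the weakest precondition fails.
Answer: invalid


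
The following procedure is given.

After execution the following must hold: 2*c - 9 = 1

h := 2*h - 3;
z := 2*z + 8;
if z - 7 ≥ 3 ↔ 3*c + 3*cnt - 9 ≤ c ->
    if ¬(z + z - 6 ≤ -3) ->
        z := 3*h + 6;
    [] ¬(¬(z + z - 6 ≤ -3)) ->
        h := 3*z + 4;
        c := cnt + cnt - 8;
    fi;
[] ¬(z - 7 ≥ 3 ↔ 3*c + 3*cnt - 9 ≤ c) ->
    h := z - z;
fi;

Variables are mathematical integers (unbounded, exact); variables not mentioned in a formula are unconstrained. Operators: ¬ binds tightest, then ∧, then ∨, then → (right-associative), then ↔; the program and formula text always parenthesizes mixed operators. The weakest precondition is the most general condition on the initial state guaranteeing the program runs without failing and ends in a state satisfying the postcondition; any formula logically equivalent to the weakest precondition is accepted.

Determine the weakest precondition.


Working backward. After the program, the postcondition 2*c - 9 = 1 must hold; in canonical form it is 2*c = 10.
Then branch requires ((¬(2*z ≤ 3)) → 2*c = 10) ∧ (2*z ≤ 3 → 4*cnt = 26); else branch requires 2*c = 10.
Before the if: ((z ≥ 10 ↔ 2*c + 3*cnt ≤ 9) → (((¬(2*z ≤ 3)) → 2*c = 10) ∧ (2*z ≤ 3 → 4*cnt = 26))) ∧ ((¬(z ≥ 10 ↔ 2*c + 3*cnt ≤ 9)) → 2*c = 10)
Before z := 2*z + 8: ((2*z ≥ 2 ↔ 2*c + 3*cnt ≤ 9) → (((¬(4*z ≤ -13)) → 2*c = 10) ∧ (4*z ≤ -13 → 4*cnt = 26))) ∧ ((¬(2*z ≥ 2 ↔ 2*c + 3*cnt ≤ 9)) → 2*c = 10)
Before h := 2*h - 3: ((2*z ≥ 2 ↔ 2*c + 3*cnt ≤ 9) → (((¬(4*z ≤ -13)) → 2*c = 10) ∧ (4*z ≤ -13 → 4*cnt = 26))) ∧ ((¬(2*z ≥ 2 ↔ 2*c + 3*cnt ≤ 9)) → 2*c = 10)
Answer: WP = ((2*z ≥ 2 ↔ 2*c + 3*cnt ≤ 9) → (((¬(4*z ≤ -13)) → 2*c = 10) ∧ (4*z ≤ -13 → 4*cnt = 26))) ∧ ((¬(2*z ≥ 2 ↔ 2*c + 3*cnt ≤ 9)) → 2*c = 10)


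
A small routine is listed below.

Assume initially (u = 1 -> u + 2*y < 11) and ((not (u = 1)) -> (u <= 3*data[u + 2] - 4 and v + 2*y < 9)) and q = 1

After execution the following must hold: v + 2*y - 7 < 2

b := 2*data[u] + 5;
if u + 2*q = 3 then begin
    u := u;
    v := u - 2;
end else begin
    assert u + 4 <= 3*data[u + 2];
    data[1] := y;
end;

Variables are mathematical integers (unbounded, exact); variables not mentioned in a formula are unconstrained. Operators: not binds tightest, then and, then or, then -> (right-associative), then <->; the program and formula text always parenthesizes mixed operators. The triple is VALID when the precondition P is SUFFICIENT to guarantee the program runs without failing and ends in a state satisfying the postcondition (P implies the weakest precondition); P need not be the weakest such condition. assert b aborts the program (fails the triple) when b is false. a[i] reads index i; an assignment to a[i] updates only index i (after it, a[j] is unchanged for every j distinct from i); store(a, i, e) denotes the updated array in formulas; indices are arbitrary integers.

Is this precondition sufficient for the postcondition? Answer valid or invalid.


Working backward. After the program, the postcondition v + 2*y - 7 < 2 must hold; in canonical form it is v + 2*y < 9.
Then branch requires u + 2*y < 11; else branch requires u <= 3*data[u + 2] - 4 and v + 2*y < 9.
Before the if: (2*q + u = 3 -> u + 2*y < 11) and ((not (2*q + u = 3)) -> (u <= 3*data[u + 2] - 4 and v + 2*y < 9))
Before b := 2*data[u] + 5: (2*q + u = 3 -> u + 2*y < 11) and ((not (2*q + u = 3)) -> (u <= 3*data[u + 2] - 4 and v + 2*y < 9))
The weakest precondition is (2*q + u = 3 -> u + 2*y < 11) and ((not (2*q + u = 3)) -> (u <= 3*data[u + 2] - 4 and v + 2*y < 9)).
Check whether (u = 1 -> u + 2*y < 11) and ((not (u = 1)) -> (u <= 3*data[u + 2] - 4 and v + 2*y < 9)) and q = 1 implies it.
Every state satisfying the precondition satisfies the weakest precondition: the implication holds.
Answer: valid


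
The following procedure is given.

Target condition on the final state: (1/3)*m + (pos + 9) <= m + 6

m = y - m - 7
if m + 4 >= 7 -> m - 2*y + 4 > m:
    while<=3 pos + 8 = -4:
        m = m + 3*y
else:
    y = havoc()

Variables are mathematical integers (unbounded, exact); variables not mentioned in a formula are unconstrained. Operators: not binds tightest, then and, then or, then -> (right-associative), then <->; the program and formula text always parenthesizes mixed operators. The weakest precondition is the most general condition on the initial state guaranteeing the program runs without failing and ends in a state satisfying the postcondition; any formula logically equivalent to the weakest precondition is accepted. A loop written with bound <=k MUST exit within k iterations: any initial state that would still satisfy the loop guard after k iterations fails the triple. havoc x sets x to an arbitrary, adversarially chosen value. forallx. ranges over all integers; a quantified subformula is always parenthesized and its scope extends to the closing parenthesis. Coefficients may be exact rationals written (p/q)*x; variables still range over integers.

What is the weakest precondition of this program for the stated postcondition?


Working backward. After the program, the postcondition (1/3)*m + (pos + 9) <= m + 6 must hold; in canonical form it is pos <= (2/3)*m - 3.
Then branch requires (pos = -12 -> ((pos = -12 -> ((pos = -12 -> ((not (pos = -12)) and pos <= (2/3)*m + 6*y - 3)) and ((not (pos = -12)) -> pos <= (2/3)*m + 4*y - 3))) and ((not (pos = -12)) -> pos <= (2/3)*m + 2*y - 3))) and ((not (pos = -12)) -> pos <= (2/3)*m - 3); else branch requires pos <= (2/3)*m - 3.
Before the if: ((m >= 3 -> 2*y < 4) -> ((pos = -12 -> ((pos = -12 -> ((pos = -12 -> ((not (pos = -12)) and pos <= (2/3)*m + 6*y - 3)) and ((not (pos = -12)) -> pos <= (2/3)*m + 4*y - 3))) and ((not (pos = -12)) -> pos <= (2/3)*m + 2*y - 3))) and ((not (pos = -12)) -> pos <= (2/3)*m - 3))) and ((not (m >= 3 -> 2*y < 4)) -> pos <= (2/3)*m - 3)
Before m := y - m - 7: ((y >= m + 10 -> 2*y < 4) -> ((pos = -12 -> ((pos = -12 -> ((pos = -12 -> ((not (pos = -12)) and (2/3)*m + pos <= (20/3)*y - 23/3)) and ((not (pos = -12)) -> (2/3)*m + pos <= (14/3)*y - 23/3))) and ((not (pos = -12)) -> (2/3)*m + pos <= (8/3)*y - 23/3))) and ((not (pos = -12)) -> (2/3)*m + pos <= (2/3)*y - 23/3))) and ((not (y >= m + 10 -> 2*y < 4)) -> (2/3)*m + pos <= (2/3)*y - 23/3)
Answer: WP = ((y >= m + 10 -> 2*y < 4) -> ((pos = -12 -> ((pos = -12 -> ((pos = -12 -> ((not (pos = -12)) and (2/3)*m + pos <= (20/3)*y - 23/3)) and ((not (pos = -12)) -> (2/3)*m + pos <= (14/3)*y - 23/3))) and ((not (pos = -12)) -> (2/3)*m + pos <= (8/3)*y - 23/3))) and ((not (pos = -12)) -> (2/3)*m + pos <= (2/3)*y - 23/3))) and ((not (y >= m + 10 -> 2*y < 4)) -> (2/3)*m + pos <= (2/3)*y - 23/3)


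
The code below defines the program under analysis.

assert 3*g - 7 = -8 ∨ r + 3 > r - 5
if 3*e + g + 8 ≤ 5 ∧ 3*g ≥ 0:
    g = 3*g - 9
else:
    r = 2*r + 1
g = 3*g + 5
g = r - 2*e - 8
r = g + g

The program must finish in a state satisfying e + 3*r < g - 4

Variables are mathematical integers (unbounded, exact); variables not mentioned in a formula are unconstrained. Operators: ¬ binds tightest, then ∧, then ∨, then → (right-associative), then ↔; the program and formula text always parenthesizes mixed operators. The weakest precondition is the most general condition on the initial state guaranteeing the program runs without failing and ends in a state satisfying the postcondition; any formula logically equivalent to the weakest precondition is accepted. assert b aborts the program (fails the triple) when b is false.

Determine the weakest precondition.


Working backward. After the program, e + 3*r < g - 4 must hold.
Before r := g + g: e + 5*g < -4
Before g := r - 2*e - 8: 5*r < 9*e + 36
Before g := 3*g + 5: 5*r < 9*e + 36
Then branch requires 5*r < 9*e + 36; else branch requires 10*r < 9*e + 31.
Before the if: ((3*e + g ≤ -3 ∧ 3*g ≥ 0) → 5*r < 9*e + 36) ∧ ((¬(3*e + g ≤ -3 ∧ 3*g ≥ 0)) → 10*r < 9*e + 31)
Before assert 3*g - 7 = -8 ∨ r + 3 > r - 5: ((3*e + g ≤ -3 ∧ 3*g ≥ 0) → 5*r < 9*e + 36) ∧ ((¬(3*e + g ≤ -3 ∧ 3*g ≥ 0)) → 10*r < 9*e + 31)
Answer: WP = ((3*e + g ≤ -3 ∧ 3*g ≥ 0) → 5*r < 9*e + 36) ∧ ((¬(3*e + g ≤ -3 ∧ 3*g ≥ 0)) → 10*r < 9*e + 31)


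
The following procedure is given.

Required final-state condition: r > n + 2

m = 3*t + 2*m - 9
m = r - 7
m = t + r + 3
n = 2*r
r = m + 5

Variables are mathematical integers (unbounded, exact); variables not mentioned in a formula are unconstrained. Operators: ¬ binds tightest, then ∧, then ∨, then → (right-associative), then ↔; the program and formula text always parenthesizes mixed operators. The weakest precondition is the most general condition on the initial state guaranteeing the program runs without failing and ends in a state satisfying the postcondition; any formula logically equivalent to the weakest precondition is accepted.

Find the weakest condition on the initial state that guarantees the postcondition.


Working backward. After the program, r > n + 2 must hold.
Before r := m + 5: m > n - 3
Before n := 2*r: m > 2*r - 3
Before m := t + r + 3: t > r - 6
Before m := r - 7: t > r - 6
Before m := 3*t + 2*m - 9: t > r - 6
Answer: WP = t > r - 6


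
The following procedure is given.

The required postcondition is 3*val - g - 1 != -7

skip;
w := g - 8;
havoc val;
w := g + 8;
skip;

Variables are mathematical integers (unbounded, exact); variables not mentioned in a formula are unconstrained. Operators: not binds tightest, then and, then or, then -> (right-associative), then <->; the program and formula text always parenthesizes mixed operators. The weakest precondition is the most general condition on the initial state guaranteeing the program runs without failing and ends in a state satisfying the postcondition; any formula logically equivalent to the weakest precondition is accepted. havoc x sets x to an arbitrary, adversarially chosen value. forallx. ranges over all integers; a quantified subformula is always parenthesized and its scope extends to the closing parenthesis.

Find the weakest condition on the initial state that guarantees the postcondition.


Working backward. After the program, the postcondition 3*val - g - 1 != -7 must hold; in canonical form it is 3*val != g - 6.
Before skip: 3*val != g - 6
Before w := g + 8: 3*val != g - 6
Before havoc val: forall val_1. 3*val_1 != g - 6
Before w := g - 8: forall val_1. 3*val_1 != g - 6
Before skip: forall val_1. 3*val_1 != g - 6
Answer: WP = forall val_1. 3*val_1 != g - 6


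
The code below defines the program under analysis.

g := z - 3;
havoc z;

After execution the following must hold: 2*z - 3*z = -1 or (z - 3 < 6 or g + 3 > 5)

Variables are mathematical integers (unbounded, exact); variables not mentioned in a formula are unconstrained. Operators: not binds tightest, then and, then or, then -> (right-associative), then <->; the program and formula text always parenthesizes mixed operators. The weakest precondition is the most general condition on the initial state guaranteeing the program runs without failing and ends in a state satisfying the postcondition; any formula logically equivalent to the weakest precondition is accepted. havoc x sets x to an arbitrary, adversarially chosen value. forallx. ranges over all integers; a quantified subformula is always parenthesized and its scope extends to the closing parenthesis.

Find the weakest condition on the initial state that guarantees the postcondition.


Working backward. After the program, the postcondition 2*z - 3*z = -1 or (z - 3 < 6 or g + 3 > 5) must hold; in canonical form it is z = 1 or z < 9 or g > 2.
Before havoc z: forall z_1. (z_1 = 1 or z_1 < 9 or g > 2)
Before g := z - 3: forall z_1. (z_1 = 1 or z_1 < 9 or z > 5)
Answer: WP = forall z_1. (z_1 = 1 or z_1 < 9 or z > 5)


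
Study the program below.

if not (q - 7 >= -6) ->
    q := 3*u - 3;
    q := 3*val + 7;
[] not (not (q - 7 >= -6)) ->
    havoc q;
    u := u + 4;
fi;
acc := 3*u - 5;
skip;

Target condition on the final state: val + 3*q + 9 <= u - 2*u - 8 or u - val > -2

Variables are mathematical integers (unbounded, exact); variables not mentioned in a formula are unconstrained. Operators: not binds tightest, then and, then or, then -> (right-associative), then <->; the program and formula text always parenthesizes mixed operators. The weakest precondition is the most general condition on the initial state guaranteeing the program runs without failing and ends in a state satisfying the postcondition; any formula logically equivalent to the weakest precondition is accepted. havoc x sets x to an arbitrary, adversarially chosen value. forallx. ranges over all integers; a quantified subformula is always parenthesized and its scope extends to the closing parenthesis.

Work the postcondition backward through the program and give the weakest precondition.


Working backward. After the program, the postcondition val + 3*q + 9 <= u - 2*u - 8 or u - val > -2 must hold; in canonical form it is 3*q + u + val <= -17 or u > val - 2.
Before skip: 3*q + u + val <= -17 or u > val - 2
Before acc := 3*u - 5: 3*q + u + val <= -17 or u > val - 2
Then branch requires u + 10*val <= -38 or u > val - 2; else branch requires forall q_1. (3*q_1 + u + val <= -21 or u > val - 6).
Before the if: ((not (q >= 1)) -> (u + 10*val <= -38 or u > val - 2)) and (q >= 1 -> (forall q_1. (3*q_1 + u + val <= -21 or u > val - 6)))
Answer: WP = ((not (q >= 1)) -> (u + 10*val <= -38 or u > val - 2)) and (q >= 1 -> (forall q_1. (3*q_1 + u + val <= -21 or u > val - 6)))


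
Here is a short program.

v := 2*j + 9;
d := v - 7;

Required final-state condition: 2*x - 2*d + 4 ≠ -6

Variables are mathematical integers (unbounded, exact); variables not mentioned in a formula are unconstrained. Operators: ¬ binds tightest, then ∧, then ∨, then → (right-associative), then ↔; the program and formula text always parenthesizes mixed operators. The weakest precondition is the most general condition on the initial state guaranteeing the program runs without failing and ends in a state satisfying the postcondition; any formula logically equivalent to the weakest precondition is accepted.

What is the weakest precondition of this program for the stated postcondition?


Working backward. After the program, the postcondition 2*x - 2*d + 4 ≠ -6 must hold; in canonical form it is 2*x ≠ 2*d - 10.
Before d := v - 7: 2*x ≠ 2*v - 24
Before v := 2*j + 9: 2*x ≠ 4*j - 6
Answer: WP = 2*x ≠ 4*j - 6


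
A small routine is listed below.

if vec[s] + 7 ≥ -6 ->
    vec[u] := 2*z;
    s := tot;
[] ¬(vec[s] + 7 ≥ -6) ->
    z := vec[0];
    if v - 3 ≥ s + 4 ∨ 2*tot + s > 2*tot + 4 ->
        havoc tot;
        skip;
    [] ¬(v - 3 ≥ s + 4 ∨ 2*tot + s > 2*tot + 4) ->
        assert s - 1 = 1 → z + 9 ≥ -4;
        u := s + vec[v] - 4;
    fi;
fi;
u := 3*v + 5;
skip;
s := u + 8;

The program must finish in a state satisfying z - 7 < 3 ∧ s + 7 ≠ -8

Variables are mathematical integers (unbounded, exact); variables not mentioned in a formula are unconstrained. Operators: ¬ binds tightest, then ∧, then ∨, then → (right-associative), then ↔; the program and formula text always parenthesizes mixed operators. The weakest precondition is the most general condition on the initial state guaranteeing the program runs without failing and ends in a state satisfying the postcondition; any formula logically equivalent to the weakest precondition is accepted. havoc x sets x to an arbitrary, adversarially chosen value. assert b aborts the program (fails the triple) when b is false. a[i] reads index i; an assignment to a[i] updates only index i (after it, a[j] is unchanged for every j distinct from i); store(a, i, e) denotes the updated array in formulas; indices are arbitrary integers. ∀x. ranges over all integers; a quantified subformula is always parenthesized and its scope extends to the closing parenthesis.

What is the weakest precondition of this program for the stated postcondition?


Working backward. After the program, the postcondition z - 7 < 3 ∧ s + 7 ≠ -8 must hold; in canonical form it is z < 10 ∧ s ≠ -15.
Before s := u + 8: z < 10 ∧ u ≠ -23
Before skip: z < 10 ∧ u ≠ -23
Before u := 3*v + 5: z < 10 ∧ 3*v ≠ -28
Then branch requires z < 10 ∧ 3*v ≠ -28; else branch requires ((v ≥ s + 7 ∨ s > 4) → (vec[0] < 10 ∧ 3*v ≠ -28)) ∧ ((¬(v ≥ s + 7 ∨ s > 4)) → ((s = 2 → vec[0] ≥ -13) ∧ vec[0] < 10 ∧ 3*v ≠ -28)).
Before the if: (vec[s] ≥ -13 → (z < 10 ∧ 3*v ≠ -28)) ∧ ((¬(vec[s] ≥ -13)) → (((v ≥ s + 7 ∨ s > 4) → (vec[0] < 10 ∧ 3*v ≠ -28)) ∧ ((¬(v ≥ s + 7 ∨ s > 4)) → ((s = 2 → vec[0] ≥ -13) ∧ vec[0] < 10 ∧ 3*v ≠ -28))))
Answer: WP = (vec[s] ≥ -13 → (z < 10 ∧ 3*v ≠ -28)) ∧ ((¬(vec[s] ≥ -13)) → (((v ≥ s + 7 ∨ s > 4) → (vec[0] < 10 ∧ 3*v ≠ -28)) ∧ ((¬(v ≥ s + 7 ∨ s > 4)) → ((s = 2 → vec[0] ≥ -13) ∧ vec[0] < 10 ∧ 3*v ≠ -28))))


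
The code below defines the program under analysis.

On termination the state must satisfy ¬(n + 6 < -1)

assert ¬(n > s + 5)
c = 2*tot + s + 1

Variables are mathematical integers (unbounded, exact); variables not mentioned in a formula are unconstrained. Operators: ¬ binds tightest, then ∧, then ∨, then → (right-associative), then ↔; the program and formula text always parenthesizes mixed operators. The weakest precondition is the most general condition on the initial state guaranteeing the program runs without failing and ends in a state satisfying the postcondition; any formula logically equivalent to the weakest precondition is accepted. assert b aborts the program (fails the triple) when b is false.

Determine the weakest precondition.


Working backward. After the program, the postcondition ¬(n + 6 < -1) must hold; in canonical form it is ¬(n < -7).
Before c := 2*tot + s + 1: ¬(n < -7)
Before assert ¬(n > s + 5): (¬(n > s + 5)) ∧ (¬(n < -7))
Answer: WP = (¬(n > s + 5)) ∧ (¬(n < -7))


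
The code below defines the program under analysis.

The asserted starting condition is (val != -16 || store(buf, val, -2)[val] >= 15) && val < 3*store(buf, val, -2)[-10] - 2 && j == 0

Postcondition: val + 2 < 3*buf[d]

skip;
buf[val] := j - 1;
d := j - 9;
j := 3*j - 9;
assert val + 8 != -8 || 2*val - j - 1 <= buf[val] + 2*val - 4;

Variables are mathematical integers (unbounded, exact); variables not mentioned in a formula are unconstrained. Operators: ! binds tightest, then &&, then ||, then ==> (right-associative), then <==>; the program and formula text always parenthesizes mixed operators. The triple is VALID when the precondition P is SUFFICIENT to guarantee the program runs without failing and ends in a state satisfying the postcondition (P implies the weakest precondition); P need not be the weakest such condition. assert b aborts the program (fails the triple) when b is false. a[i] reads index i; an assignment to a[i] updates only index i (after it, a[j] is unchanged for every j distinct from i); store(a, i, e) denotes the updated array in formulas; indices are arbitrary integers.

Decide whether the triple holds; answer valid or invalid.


Working backward. After the program, the postcondition val + 2 < 3*buf[d] must hold; in canonical form it is val < 3*buf[d] - 2.
Before assert val + 8 != -8 || 2*val - j - 1 <= buf[val] + 2*val - 4: (val != -16 || buf[val] + j >= 3) && val < 3*buf[d] - 2
Before j := 3*j - 9: (val != -16 || buf[val] + 3*j >= 12) && val < 3*buf[d] - 2
Before d := j - 9: (val != -16 || buf[val] + 3*j >= 12) && val < 3*buf[j - 9] - 2
Before buf[val] := j - 1: (val != -16 || store(buf, val, j - 1)[val] + 3*j >= 12) && val < 3*store(buf, val, j - 1)[j - 9] - 2
Before skip: (val != -16 || store(buf, val, j - 1)[val] + 3*j >= 12) && val < 3*store(buf, val, j - 1)[j - 9] - 2
The weakest precondition is (val != -16 || store(buf, val, j - 1)[val] + 3*j >= 12) && val < 3*store(buf, val, j - 1)[j - 9] - 2.
Check whether (val != -16 || store(buf, val, -2)[val] >= 15) && val < 3*store(buf, val, -2)[-10] - 2 && j == 0 implies it.
Countermodel: at the initial state buf = {[-10] = 2, [-9] = -3, elsewhere 2}, j = 0, val = -10, the precondition holds but the weakest precondition fails.
Answer: invalid


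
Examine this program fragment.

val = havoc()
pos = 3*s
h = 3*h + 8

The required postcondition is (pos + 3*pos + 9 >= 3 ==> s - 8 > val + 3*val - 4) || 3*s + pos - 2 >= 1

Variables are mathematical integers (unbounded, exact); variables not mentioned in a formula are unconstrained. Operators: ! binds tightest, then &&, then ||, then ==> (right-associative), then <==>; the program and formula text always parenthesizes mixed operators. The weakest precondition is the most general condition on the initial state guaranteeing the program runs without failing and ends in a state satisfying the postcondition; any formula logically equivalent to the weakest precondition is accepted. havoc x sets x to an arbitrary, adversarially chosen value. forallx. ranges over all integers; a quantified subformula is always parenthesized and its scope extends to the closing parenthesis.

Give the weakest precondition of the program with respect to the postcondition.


Working backward. After the program, the postcondition (pos + 3*pos + 9 >= 3 ==> s - 8 > val + 3*val - 4) || 3*s + pos - 2 >= 1 must hold; in canonical form it is (4*pos >= -6 ==> s > 4*val + 4) || pos + 3*s >= 3.
Before h := 3*h + 8: (4*pos >= -6 ==> s > 4*val + 4) || pos + 3*s >= 3
Before pos := 3*s: (12*s >= -6 ==> s > 4*val + 4) || 6*s >= 3
Before havoc val: forall val_1. ((12*s >= -6 ==> s > 4*val_1 + 4) || 6*s >= 3)
Answer: WP = forall val_1. ((12*s >= -6 ==> s > 4*val_1 + 4) || 6*s >= 3)


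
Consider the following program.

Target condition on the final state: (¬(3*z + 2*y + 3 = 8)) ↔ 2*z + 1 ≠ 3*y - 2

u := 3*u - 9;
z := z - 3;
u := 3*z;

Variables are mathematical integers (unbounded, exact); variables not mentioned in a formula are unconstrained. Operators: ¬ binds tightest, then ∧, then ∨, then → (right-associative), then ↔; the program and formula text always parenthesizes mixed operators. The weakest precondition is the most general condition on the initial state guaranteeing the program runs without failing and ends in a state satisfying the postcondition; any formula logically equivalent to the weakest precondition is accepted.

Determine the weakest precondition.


Working backward. After the program, the postcondition (¬(3*z + 2*y + 3 = 8)) ↔ 2*z + 1 ≠ 3*y - 2 must hold; in canonical form it is (¬(2*y + 3*z = 5)) ↔ 2*z ≠ 3*y - 3.
Before u := 3*z: (¬(2*y + 3*z = 5)) ↔ 2*z ≠ 3*y - 3
Before z := z - 3: (¬(2*y + 3*z = 14)) ↔ 2*z ≠ 3*y + 3
Before u := 3*u - 9: (¬(2*y + 3*z = 14)) ↔ 2*z ≠ 3*y + 3
Answer: WP = (¬(2*y + 3*z = 14)) ↔ 2*z ≠ 3*y + 3


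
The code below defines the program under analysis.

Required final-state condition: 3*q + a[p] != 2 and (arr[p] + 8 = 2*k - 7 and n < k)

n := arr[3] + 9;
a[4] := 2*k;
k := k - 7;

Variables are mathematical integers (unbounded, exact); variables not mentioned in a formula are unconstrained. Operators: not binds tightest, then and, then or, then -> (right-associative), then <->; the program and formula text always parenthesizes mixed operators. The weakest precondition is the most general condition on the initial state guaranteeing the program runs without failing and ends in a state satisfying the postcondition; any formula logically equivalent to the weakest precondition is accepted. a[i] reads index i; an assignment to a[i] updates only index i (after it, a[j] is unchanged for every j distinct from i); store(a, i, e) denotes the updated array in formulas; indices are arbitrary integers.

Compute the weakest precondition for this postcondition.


Working backward. After the program, the postcondition 3*q + a[p] != 2 and (arr[p] + 8 = 2*k - 7 and n < k) must hold; in canonical form it is a[p] + 3*q != 2 and arr[p] = 2*k - 15 and n < k.
Before k := k - 7: a[p] + 3*q != 2 and arr[p] = 2*k - 29 and n < k - 7
Before a[4] := 2*k: store(a, 4, 2*k)[p] + 3*q != 2 and arr[p] = 2*k - 29 and n < k - 7
Before n := arr[3] + 9: store(a, 4, 2*k)[p] + 3*q != 2 and arr[p] = 2*k - 29 and arr[3] < k - 16
Answer: WP = store(a, 4, 2*k)[p] + 3*q != 2 and arr[p] = 2*k - 29 and arr[3] < k - 16


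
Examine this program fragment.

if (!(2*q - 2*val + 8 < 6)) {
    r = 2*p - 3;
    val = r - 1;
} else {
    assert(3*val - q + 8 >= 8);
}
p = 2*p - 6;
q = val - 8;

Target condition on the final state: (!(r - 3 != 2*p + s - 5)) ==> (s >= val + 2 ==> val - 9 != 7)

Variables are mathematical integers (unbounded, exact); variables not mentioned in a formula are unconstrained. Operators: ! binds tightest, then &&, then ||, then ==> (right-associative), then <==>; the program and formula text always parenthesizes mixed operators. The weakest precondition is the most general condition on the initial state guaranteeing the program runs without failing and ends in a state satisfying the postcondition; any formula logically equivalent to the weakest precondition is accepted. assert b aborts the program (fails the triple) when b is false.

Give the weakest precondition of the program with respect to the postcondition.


Working backward. After the program, the postcondition (!(r - 3 != 2*p + s - 5)) ==> (s >= val + 2 ==> val - 9 != 7) must hold; in canonical form it is (!(r != 2*p + s - 2)) ==> (s >= val + 2 ==> val != 16).
Before q := val - 8: (!(r != 2*p + s - 2)) ==> (s >= val + 2 ==> val != 16)
Before p := 2*p - 6: (!(r != 4*p + s - 14)) ==> (s >= val + 2 ==> val != 16)
Then branch requires (!(2*p + s != 11)) ==> (s >= 2*p - 2 ==> 2*p != 20); else branch requires 3*val >= q && ((!(r != 4*p + s - 14)) ==> (s >= val + 2 ==> val != 16)).
Before the if: ((!(2*q < 2*val - 2)) ==> ((!(2*p + s != 11)) ==> (s >= 2*p - 2 ==> 2*p != 20))) && (2*q < 2*val - 2 ==> (3*val >= q && ((!(r != 4*p + s - 14)) ==> (s >= val + 2 ==> val != 16))))
Answer: WP = ((!(2*q < 2*val - 2)) ==> ((!(2*p + s != 11)) ==> (s >= 2*p - 2 ==> 2*p != 20))) && (2*q < 2*val - 2 ==> (3*val >= q && ((!(r != 4*p + s - 14)) ==> (s >= val + 2 ==> val != 16))))


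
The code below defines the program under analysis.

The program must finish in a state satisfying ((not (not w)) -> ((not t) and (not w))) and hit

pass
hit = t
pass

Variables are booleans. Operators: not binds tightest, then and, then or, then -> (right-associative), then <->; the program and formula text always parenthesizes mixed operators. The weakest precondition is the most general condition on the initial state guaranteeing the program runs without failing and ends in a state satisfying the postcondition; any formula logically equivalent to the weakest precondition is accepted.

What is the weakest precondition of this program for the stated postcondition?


Working backward. After the program, the postcondition ((not (not w)) -> ((not t) and (not w))) and hit must hold; in canonical form it is (w -> ((not t) and (not w))) and hit.
Before skip: (w -> ((not t) and (not w))) and hit
Before hit := t: (w -> ((not t) and (not w))) and t
Before skip: (w -> ((not t) and (not w))) and t
Answer: WP = (w -> ((not t) and (not w))) and t


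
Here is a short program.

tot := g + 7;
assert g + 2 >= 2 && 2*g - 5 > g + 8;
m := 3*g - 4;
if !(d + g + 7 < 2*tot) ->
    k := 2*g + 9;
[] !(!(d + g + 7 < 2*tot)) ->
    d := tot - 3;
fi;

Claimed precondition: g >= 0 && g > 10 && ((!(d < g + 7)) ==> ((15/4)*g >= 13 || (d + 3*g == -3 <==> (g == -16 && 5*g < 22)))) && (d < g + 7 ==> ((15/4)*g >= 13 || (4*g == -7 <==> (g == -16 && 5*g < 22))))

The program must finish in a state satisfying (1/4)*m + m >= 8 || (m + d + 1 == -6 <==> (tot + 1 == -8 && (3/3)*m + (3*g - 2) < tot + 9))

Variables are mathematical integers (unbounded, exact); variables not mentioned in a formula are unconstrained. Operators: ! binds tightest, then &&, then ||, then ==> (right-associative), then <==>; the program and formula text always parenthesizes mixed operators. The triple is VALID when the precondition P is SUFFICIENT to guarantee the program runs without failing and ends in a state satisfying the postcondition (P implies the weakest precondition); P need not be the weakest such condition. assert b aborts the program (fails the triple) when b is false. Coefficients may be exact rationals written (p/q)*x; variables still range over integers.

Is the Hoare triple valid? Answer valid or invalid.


Working backward. After the program, the postcondition (1/4)*m + m >= 8 || (m + d + 1 == -6 <==> (tot + 1 == -8 && (3/3)*m + (3*g - 2) < tot + 9)) must hold; in canonical form it is (5/4)*m >= 8 || (d + m == -7 <==> (tot == -9 && 3*g + m < tot + 11)).
Then branch requires (5/4)*m >= 8 || (d + m == -7 <==> (tot == -9 && 3*g + m < tot + 11)); else branch requires (5/4)*m >= 8 || (m + tot == -4 <==> (tot == -9 && 3*g + m < tot + 11)).
Before the if: ((!(d + g < 2*tot - 7)) ==> ((5/4)*m >= 8 || (d + m == -7 <==> (tot == -9 && 3*g + m < tot + 11)))) && (d + g < 2*tot - 7 ==> ((5/4)*m >= 8 || (m + tot == -4 <==> (tot == -9 && 3*g + m < tot + 11))))
Before m := 3*g - 4: ((!(d + g < 2*tot - 7)) ==> ((15/4)*g >= 13 || (d + 3*g == -3 <==> (tot == -9 && 6*g < tot + 15)))) && (d + g < 2*tot - 7 ==> ((15/4)*g >= 13 || (3*g + tot == 0 <==> (tot == -9 && 6*g < tot + 15))))
Before assert g + 2 >= 2 && 2*g - 5 > g + 8: g >= 0 && g > 13 && ((!(d + g < 2*tot - 7)) ==> ((15/4)*g >= 13 || (d + 3*g == -3 <==> (tot == -9 && 6*g < tot + 15)))) && (d + g < 2*tot - 7 ==> ((15/4)*g >= 13 || (3*g + tot == 0 <==> (tot == -9 && 6*g < tot + 15))))
Before tot := g + 7: g >= 0 && g > 13 && ((!(d < g + 7)) ==> ((15/4)*g >= 13 || (d + 3*g == -3 <==> (g == -16 && 5*g < 22)))) && (d < g + 7 ==> ((15/4)*g >= 13 || (4*g == -7 <==> (g == -16 && 5*g < 22))))
The weakest precondition is g >= 0 && g > 13 && ((!(d < g + 7)) ==> ((15/4)*g >= 13 || (d + 3*g == -3 <==> (g == -16 && 5*g < 22)))) && (d < g + 7 ==> ((15/4)*g >= 13 || (4*g == -7 <==> (g == -16 && 5*g < 22)))).
Check whether g >= 0 && g > 10 && ((!(d < g + 7)) ==> ((15/4)*g >= 13 || (d + 3*g == -3 <==> (g == -16 && 5*g < 22)))) && (d < g + 7 ==> ((15/4)*g >= 13 || (4*g == -7 <==> (g == -16 && 5*g < 22)))) implies it.
Countermodel: at the initial state d = -36, g = 11, the precondition holds but the weakest precondition fails.
Answer: invalid
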